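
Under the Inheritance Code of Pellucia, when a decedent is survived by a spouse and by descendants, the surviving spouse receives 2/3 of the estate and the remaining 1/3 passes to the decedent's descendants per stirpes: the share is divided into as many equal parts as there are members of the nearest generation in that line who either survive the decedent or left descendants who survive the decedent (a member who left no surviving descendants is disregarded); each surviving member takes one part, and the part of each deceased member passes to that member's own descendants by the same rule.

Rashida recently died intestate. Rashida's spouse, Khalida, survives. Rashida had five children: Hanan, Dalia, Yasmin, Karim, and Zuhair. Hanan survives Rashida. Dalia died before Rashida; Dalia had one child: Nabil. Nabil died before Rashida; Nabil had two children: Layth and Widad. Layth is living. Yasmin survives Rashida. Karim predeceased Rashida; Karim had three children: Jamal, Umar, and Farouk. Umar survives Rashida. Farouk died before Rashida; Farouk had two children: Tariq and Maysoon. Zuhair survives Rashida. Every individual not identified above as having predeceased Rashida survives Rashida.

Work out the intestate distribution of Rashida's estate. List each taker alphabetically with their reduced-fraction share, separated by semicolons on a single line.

Khalida, as surviving spouse, takes 2/3.
The remaining 1/3 passes to Rashida's descendants per stirpes.
The 1/3 is divided into 5 equal shares of 1/15 among Hanan, Dalia, Yasmin, Karim, Zuhair.
Hanan is living and takes 1/15.
Dalia predeceased; the 1/15 allotted to Dalia's branch passes to Dalia's issue by representation.
Nabil's line is the sole branch at this level, so the full 1/15 passes to Nabil's issue by representation.
The 1/15 is divided into 2 equal shares of 1/30 among Layth, Widad.
Layth is living and takes 1/30.
Widad is living and takes 1/30.
Yasmin is living and takes 1/15.
Karim predeceased; the 1/15 allotted to Karim's branch passes to Karim's issue by representation.
The 1/15 is divided into 3 equal shares of 1/45 among Jamal, Umar, Farouk.
Jamal is living and takes 1/45.
Umar is living and takes 1/45.
Farouk predeceased; the 1/45 allotted to Farouk's branch passes to Farouk's issue by representation.
The 1/45 is divided into 2 equal shares of 1/90 among Tariq, Maysoon.
Tariq is living and takes 1/90.
Maysoon is living and takes 1/90.
Zuhair is living and takes 1/15.

Hanan 1/15; Jamal 1/45; Khalida 2/3; Layth 1/30; Maysoon 1/90; Tariq 1/90; Umar 1/45; Widad 1/30; Yasmin 1/15; Zuhair 1/15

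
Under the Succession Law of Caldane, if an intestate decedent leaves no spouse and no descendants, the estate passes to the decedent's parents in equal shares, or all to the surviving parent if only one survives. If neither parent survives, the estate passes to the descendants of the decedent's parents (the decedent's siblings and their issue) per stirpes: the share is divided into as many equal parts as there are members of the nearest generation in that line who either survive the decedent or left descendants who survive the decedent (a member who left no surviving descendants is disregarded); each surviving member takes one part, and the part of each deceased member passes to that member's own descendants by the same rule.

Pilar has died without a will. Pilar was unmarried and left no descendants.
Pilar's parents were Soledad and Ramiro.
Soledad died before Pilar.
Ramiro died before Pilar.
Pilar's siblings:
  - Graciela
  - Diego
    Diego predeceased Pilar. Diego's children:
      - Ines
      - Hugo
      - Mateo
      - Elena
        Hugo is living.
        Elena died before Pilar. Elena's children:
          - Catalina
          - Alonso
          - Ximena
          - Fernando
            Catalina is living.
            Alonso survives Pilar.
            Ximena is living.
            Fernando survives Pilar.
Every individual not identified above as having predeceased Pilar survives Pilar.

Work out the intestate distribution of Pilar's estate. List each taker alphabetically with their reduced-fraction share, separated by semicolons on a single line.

Alonso 1/32; Catalina 1/32; Fernando 1/32; Graciela 1/2; Hugo 1/8; Ines 1/8; Mateo 1/8; Ximena 1/32

Neither parent survives and there are no descendants, so the estate passes to Pilar's siblings and their issue per stirpes.
The estate is divided into 2 equal shares of 1/2 among Graciela, Diego.
Graciela is living and takes 1/2.
Diego predeceased; the 1/2 allotted to Diego's branch passes to Diego's issue by representation.
The 1/2 is divided into 4 equal shares of 1/8 among Ines, Hugo, Mateo, Elena.
Ines is living and takes 1/8.
Hugo is living and takes 1/8.
Mateo is living and takes 1/8.
Elena predeceased; the 1/8 allotted to Elena's branch passes to Elena's issue by representation.
The 1/8 is divided into 4 equal shares of 1/32 among Catalina, Alonso, Ximena, Fernando.
Catalina is living and takes 1/32.
Alonso is living and takes 1/32.
Ximena is living and takes 1/32.
Fernando is living and takes 1/32.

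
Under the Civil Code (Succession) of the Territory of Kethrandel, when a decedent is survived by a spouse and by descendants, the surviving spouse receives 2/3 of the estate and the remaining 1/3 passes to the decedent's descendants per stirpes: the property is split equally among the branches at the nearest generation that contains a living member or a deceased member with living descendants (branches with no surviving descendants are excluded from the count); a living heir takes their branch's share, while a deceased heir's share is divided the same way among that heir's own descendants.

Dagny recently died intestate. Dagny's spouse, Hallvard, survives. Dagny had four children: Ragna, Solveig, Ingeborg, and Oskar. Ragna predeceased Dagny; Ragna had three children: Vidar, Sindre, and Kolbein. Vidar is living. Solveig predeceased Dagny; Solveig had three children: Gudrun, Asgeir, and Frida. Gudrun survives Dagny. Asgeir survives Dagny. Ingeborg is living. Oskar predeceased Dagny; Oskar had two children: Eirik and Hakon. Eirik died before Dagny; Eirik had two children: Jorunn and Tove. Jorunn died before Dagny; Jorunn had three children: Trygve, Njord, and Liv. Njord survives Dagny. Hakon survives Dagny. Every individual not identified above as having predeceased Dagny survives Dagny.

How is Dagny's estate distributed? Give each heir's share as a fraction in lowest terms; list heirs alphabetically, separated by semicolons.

Hallvard, as surviving spouse, takes 2/3.
The remaining 1/3 passes to Dagny's descendants per stirpes.
The 1/3 is divided into 4 equal shares of 1/12 among Ragna, Solveig, Ingeborg, Oskar.
Ragna predeceased; the 1/12 allotted to Ragna's branch passes to Ragna's issue by representation.
The 1/12 is divided into 3 equal shares of 1/36 among Vidar, Sindre, Kolbein.
Vidar is living and takes 1/36.
Sindre is living and takes 1/36.
Kolbein is living and takes 1/36.
Solveig predeceased; the 1/12 allotted to Solveig's branch passes to Solveig's issue by representation.
The 1/12 is divided into 3 equal shares of 1/36 among Gudrun, Asgeir, Frida.
Gudrun is living and takes 1/36.
Asgeir is living and takes 1/36.
Frida is living and takes 1/36.
Ingeborg is living and takes 1/12.
Oskar predeceased; the 1/12 allotted to Oskar's branch passes to Oskar's issue by representation.
The 1/12 is divided into 2 equal shares of 1/24 among Eirik, Hakon.
Eirik predeceased; the 1/24 allotted to Eirik's branch passes to Eirik's issue by representation.
The 1/24 is divided into 2 equal shares of 1/48 among Jorunn, Tove.
Jorunn predeceased; the 1/48 allotted to Jorunn's branch passes to Jorunn's issue by representation.
The 1/48 is divided into 3 equal shares of 1/144 among Trygve, Njord, Liv.
Trygve is living and takes 1/144.
Njord is living and takes 1/144.
Liv is living and takes 1/144.
Tove is living and takes 1/48.
Hakon is living and takes 1/24.

Asgeir 1/36; Frida 1/36; Gudrun 1/36; Hakon 1/24; Hallvard 2/3; Ingeborg 1/12; Kolbein 1/36; Liv 1/144; Njord 1/144; Sindre 1/36; Tove 1/48; Trygve 1/144; Vidar 1/36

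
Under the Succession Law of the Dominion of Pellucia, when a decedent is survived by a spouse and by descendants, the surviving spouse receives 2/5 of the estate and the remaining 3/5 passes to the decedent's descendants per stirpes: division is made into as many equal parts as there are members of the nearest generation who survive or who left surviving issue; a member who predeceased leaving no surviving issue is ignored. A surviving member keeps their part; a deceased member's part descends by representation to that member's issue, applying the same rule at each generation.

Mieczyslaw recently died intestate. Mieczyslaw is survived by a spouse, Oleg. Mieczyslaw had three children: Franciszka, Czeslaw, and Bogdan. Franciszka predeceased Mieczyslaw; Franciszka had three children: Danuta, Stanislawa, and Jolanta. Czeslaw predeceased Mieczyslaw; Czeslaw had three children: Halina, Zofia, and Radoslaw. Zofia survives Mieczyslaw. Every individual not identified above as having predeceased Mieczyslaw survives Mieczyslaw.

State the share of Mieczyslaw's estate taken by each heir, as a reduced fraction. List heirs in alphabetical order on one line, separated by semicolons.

Oleg, as surviving spouse, takes 2/5.
The remaining 3/5 passes to Mieczyslaw's descendants per stirpes.
The 3/5 is divided into 3 equal shares of 1/5 among Franciszka, Czeslaw, Bogdan.
Franciszka predeceased; the 1/5 allotted to Franciszka's branch passes to Franciszka's issue by representation.
The 1/5 is divided into 3 equal shares of 1/15 among Danuta, Stanislawa, Jolanta.
Danuta is living and takes 1/15.
Stanislawa is living and takes 1/15.
Jolanta is living and takes 1/15.
Czeslaw predeceased; the 1/5 allotted to Czeslaw's branch passes to Czeslaw's issue by representation.
The 1/5 is divided into 3 equal shares of 1/15 among Halina, Zofia, Radoslaw.
Halina is living and takes 1/15.
Zofia is living and takes 1/15.
Radoslaw is living and takes 1/15.
Bogdan is living and takes 1/5.

Bogdan 1/5; Danuta 1/15; Halina 1/15; Jolanta 1/15; Oleg 2/5; Radoslaw 1/15; Stanislawa 1/15; Zofia 1/15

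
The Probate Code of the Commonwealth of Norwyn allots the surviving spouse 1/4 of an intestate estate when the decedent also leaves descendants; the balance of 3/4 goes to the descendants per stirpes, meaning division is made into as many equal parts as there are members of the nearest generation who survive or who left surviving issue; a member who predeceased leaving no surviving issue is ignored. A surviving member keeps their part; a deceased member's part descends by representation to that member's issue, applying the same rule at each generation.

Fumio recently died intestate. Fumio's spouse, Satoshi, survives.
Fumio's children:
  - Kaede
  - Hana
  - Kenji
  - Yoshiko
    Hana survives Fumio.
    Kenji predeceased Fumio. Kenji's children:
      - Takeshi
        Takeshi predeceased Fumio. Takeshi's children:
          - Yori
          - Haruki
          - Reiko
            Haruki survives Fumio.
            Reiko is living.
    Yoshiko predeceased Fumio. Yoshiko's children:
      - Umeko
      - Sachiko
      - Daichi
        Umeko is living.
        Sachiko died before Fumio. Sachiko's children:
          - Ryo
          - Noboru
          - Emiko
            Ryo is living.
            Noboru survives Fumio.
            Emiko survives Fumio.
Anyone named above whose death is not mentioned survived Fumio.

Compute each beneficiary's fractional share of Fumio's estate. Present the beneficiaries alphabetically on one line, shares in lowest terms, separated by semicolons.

Satoshi, as surviving spouse, takes 1/4.
The remaining 3/4 passes to Fumio's descendants per stirpes.
The 3/4 is divided into 4 equal shares of 3/16 among Kaede, Hana, Kenji, Yoshiko.
Kaede is living and takes 3/16.
Hana is living and takes 3/16.
Kenji predeceased; the 3/16 allotted to Kenji's branch passes to Kenji's issue by representation.
Takeshi's line is the sole branch at this level, so the full 3/16 passes to Takeshi's issue by representation.
The 3/16 is divided into 3 equal shares of 1/16 among Yori, Haruki, Reiko.
Yori is living and takes 1/16.
Haruki is living and takes 1/16.
Reiko is living and takes 1/16.
Yoshiko predeceased; the 3/16 allotted to Yoshiko's branch passes to Yoshiko's issue by representation.
The 3/16 is divided into 3 equal shares of 1/16 among Umeko, Sachiko, Daichi.
Umeko is living and takes 1/16.
Sachiko predeceased; the 1/16 allotted to Sachiko's branch passes to Sachiko's issue by representation.
The 1/16 is divided into 3 equal shares of 1/48 among Ryo, Noboru, Emiko.
Ryo is living and takes 1/48.
Noboru is living and takes 1/48.
Emiko is living and takes 1/48.
Daichi is living and takes 1/16.

Daichi 1/16; Emiko 1/48; Hana 3/16; Haruki 1/16; Kaede 3/16; Noboru 1/48; Reiko 1/16; Ryo 1/48; Satoshi 1/4; Umeko 1/16; Yori 1/16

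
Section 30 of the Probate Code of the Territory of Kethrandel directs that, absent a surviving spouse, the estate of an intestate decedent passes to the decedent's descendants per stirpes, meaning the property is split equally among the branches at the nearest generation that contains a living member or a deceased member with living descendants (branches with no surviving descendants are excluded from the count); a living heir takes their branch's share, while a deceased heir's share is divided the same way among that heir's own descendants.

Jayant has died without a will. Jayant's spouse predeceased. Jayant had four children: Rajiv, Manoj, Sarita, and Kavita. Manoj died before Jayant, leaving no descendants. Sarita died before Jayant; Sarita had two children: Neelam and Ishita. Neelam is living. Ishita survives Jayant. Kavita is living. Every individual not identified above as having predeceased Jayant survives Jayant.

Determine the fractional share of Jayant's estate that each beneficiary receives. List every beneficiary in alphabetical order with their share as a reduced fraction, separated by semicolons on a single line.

There is no surviving spouse, so the entire estate passes to Jayant's descendants per stirpes.
Manoj left no surviving issue, so that branch lapses and is disregarded.
The estate is divided into 3 equal shares of 1/3 among Rajiv, Sarita, Kavita.
Rajiv is living and takes 1/3.
Sarita predeceased; the 1/3 allotted to Sarita's branch passes to Sarita's issue by representation.
The 1/3 is divided into 2 equal shares of 1/6 among Neelam, Ishita.
Neelam is living and takes 1/6.
Ishita is living and takes 1/6.
Kavita is living and takes 1/3.

Ishita 1/6; Kavita 1/3; Neelam 1/6; Rajiv 1/3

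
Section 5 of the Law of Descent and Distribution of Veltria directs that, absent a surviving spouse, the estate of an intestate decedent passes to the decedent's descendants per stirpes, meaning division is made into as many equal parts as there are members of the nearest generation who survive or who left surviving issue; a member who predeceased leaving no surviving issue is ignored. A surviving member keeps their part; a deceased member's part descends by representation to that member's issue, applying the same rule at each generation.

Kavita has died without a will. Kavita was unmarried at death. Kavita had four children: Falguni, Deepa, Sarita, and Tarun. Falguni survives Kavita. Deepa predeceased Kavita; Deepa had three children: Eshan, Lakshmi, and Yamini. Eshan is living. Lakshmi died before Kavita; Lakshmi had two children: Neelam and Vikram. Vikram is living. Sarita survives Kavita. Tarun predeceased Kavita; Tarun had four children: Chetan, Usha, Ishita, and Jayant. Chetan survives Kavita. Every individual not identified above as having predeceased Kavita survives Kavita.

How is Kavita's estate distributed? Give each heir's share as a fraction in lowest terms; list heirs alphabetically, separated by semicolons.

Chetan 1/16; Eshan 1/12; Falguni 1/4; Ishita 1/16; Jayant 1/16; Neelam 1/24; Sarita 1/4; Usha 1/16; Vikram 1/24; Yamini 1/12

There is no surviving spouse, so the entire estate passes to Kavita's descendants per stirpes.
The estate is divided into 4 equal shares of 1/4 among Falguni, Deepa, Sarita, Tarun.
Falguni is living and takes 1/4.
Deepa predeceased; the 1/4 allotted to Deepa's branch passes to Deepa's issue by representation.
The 1/4 is divided into 3 equal shares of 1/12 among Eshan, Lakshmi, Yamini.
Eshan is living and takes 1/12.
Lakshmi predeceased; the 1/12 allotted to Lakshmi's branch passes to Lakshmi's issue by representation.
The 1/12 is divided into 2 equal shares of 1/24 among Neelam, Vikram.
Neelam is living and takes 1/24.
Vikram is living and takes 1/24.
Yamini is living and takes 1/12.
Sarita is living and takes 1/4.
Tarun predeceased; the 1/4 allotted to Tarun's branch passes to Tarun's issue by representation.
The 1/4 is divided into 4 equal shares of 1/16 among Chetan, Usha, Ishita, Jayant.
Chetan is living and takes 1/16.
Usha is living and takes 1/16.
Ishita is living and takes 1/16.
Jayant is living and takes 1/16.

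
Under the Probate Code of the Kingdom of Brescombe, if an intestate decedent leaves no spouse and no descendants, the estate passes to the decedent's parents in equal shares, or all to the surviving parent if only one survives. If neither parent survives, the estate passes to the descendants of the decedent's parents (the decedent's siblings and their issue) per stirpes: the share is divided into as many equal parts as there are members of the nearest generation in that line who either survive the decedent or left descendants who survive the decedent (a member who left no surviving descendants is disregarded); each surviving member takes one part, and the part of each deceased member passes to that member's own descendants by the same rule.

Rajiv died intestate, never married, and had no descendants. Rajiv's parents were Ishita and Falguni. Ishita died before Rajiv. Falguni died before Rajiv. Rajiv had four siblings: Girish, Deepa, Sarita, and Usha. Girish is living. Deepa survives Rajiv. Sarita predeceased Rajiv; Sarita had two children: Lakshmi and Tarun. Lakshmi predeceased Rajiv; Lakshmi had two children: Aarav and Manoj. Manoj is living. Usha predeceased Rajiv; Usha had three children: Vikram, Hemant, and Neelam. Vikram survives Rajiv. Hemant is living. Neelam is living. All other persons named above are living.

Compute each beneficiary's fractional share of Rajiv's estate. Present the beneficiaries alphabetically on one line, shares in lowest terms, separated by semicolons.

Neither parent survives and there are no descendants, so the estate passes to Rajiv's siblings and their issue per stirpes.
The estate is divided into 4 equal shares of 1/4 among Girish, Deepa, Sarita, Usha.
Girish is living and takes 1/4.
Deepa is living and takes 1/4.
Sarita predeceased; the 1/4 allotted to Sarita's branch passes to Sarita's issue by representation.
The 1/4 is divided into 2 equal shares of 1/8 among Lakshmi, Tarun.
Lakshmi predeceased; the 1/8 allotted to Lakshmi's branch passes to Lakshmi's issue by representation.
The 1/8 is divided into 2 equal shares of 1/16 among Aarav, Manoj.
Aarav is living and takes 1/16.
Manoj is living and takes 1/16.
Tarun is living and takes 1/8.
Usha predeceased; the 1/4 allotted to Usha's branch passes to Usha's issue by representation.
The 1/4 is divided into 3 equal shares of 1/12 among Vikram, Hemant, Neelam.
Vikram is living and takes 1/12.
Hemant is living and takes 1/12.
Neelam is living and takes 1/12.

Aarav 1/16; Deepa 1/4; Girish 1/4; Hemant 1/12; Manoj 1/16; Neelam 1/12; Tarun 1/8; Vikram 1/12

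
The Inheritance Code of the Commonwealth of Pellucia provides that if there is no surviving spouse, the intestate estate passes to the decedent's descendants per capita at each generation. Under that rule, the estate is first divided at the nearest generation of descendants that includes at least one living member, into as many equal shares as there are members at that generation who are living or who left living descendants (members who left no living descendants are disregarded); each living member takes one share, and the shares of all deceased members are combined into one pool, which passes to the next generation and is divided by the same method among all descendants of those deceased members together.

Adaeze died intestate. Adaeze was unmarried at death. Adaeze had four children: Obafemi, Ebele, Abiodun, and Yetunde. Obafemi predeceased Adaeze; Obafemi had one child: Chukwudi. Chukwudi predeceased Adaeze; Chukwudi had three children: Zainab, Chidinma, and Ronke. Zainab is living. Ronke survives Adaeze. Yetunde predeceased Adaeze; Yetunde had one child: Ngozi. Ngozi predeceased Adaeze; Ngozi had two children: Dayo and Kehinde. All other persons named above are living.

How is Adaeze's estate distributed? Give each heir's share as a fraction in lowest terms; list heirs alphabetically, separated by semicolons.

Abiodun 1/4; Chidinma 1/10; Dayo 1/10; Ebele 1/4; Kehinde 1/10; Ronke 1/10; Zainab 1/10

There is no surviving spouse, so the entire estate passes to Adaeze's descendants per capita at each generation.
At generation 1 (Obafemi, Ebele, Abiodun, Yetunde) there are 4 shares of (1)/4 = 1/4 each.
Living: Ebele and Abiodun — each takes 1/4.
Deceased: Obafemi and Yetunde. Their combined 1/2 is pooled and carried to generation 2.
At generation 2 (Chukwudi, Ngozi) there are 2 shares of (1/2)/2 = 1/4 each.
Deceased: Chukwudi and Ngozi. Their combined 1/2 is pooled and carried to generation 3.
At generation 3 (Zainab, Chidinma, Ronke, Dayo, Kehinde) there are 5 shares of (1/2)/5 = 1/10 each.
Living: Zainab, Chidinma, Ronke, Dayo, and Kehinde — each takes 1/10.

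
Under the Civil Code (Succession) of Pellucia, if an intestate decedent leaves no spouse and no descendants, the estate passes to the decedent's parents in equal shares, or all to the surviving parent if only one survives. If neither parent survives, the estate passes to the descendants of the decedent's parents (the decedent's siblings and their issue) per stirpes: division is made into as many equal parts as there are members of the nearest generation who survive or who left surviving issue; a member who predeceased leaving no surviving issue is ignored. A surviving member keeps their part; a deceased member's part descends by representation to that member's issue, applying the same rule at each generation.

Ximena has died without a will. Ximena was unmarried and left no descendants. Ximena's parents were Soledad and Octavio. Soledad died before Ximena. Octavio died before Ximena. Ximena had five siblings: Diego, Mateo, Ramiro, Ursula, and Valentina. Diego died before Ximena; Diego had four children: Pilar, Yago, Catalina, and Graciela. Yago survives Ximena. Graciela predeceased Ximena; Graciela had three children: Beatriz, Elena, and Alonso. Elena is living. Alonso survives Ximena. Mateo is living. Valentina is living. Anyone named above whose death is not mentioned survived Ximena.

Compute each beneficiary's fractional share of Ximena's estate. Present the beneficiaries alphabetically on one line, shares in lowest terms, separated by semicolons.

Alonso 1/60; Beatriz 1/60; Catalina 1/20; Elena 1/60; Mateo 1/5; Pilar 1/20; Ramiro 1/5; Ursula 1/5; Valentina 1/5; Yago 1/20

Neither parent survives and there are no descendants, so the estate passes to Ximena's siblings and their issue per stirpes.
The estate is divided into 5 equal shares of 1/5 among Diego, Mateo, Ramiro, Ursula, Valentina.
Diego predeceased; the 1/5 allotted to Diego's branch passes to Diego's issue by representation.
The 1/5 is divided into 4 equal shares of 1/20 among Pilar, Yago, Catalina, Graciela.
Pilar is living and takes 1/20.
Yago is living and takes 1/20.
Catalina is living and takes 1/20.
Graciela predeceased; the 1/20 allotted to Graciela's branch passes to Graciela's issue by representation.
The 1/20 is divided into 3 equal shares of 1/60 among Beatriz, Elena, Alonso.
Beatriz is living and takes 1/60.
Elena is living and takes 1/60.
Alonso is living and takes 1/60.
Mateo is living and takes 1/5.
Ramiro is living and takes 1/5.
Ursula is living and takes 1/5.
Valentina is living and takes 1/5.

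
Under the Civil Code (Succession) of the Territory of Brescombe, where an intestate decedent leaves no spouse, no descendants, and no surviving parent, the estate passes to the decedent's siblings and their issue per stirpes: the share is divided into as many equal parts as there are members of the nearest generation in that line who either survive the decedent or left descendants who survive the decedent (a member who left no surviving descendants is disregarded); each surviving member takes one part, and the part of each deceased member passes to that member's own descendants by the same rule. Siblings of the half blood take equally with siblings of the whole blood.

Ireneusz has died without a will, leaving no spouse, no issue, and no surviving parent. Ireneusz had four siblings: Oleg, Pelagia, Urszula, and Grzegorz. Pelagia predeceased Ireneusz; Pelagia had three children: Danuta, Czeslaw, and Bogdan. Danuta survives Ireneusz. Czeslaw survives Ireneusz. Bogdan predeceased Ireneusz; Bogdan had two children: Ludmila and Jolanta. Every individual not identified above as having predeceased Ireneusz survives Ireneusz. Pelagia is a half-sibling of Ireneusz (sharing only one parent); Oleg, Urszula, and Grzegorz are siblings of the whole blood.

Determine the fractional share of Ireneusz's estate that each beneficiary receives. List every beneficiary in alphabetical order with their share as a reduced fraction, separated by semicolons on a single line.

No spouse, descendants, or parent survives, so the estate passes to Ireneusz's siblings per stirpes.
Half-blood and whole-blood siblings take equally under the stated rule.
The estate is divided into 4 equal shares of 1/4 among Oleg, Pelagia, Urszula, Grzegorz.
Oleg is living and takes 1/4.
Pelagia predeceased; the 1/4 allotted to Pelagia's branch passes to Pelagia's issue by representation.
The 1/4 is divided into 3 equal shares of 1/12 among Danuta, Czeslaw, Bogdan.
Danuta is living and takes 1/12.
Czeslaw is living and takes 1/12.
Bogdan predeceased; the 1/12 allotted to Bogdan's branch passes to Bogdan's issue by representation.
The 1/12 is divided into 2 equal shares of 1/24 among Ludmila, Jolanta.
Ludmila is living and takes 1/24.
Jolanta is living and takes 1/24.
Urszula is living and takes 1/4.
Grzegorz is living and takes 1/4.

Czeslaw 1/12; Danuta 1/12; Grzegorz 1/4; Jolanta 1/24; Ludmila 1/24; Oleg 1/4; Urszula 1/4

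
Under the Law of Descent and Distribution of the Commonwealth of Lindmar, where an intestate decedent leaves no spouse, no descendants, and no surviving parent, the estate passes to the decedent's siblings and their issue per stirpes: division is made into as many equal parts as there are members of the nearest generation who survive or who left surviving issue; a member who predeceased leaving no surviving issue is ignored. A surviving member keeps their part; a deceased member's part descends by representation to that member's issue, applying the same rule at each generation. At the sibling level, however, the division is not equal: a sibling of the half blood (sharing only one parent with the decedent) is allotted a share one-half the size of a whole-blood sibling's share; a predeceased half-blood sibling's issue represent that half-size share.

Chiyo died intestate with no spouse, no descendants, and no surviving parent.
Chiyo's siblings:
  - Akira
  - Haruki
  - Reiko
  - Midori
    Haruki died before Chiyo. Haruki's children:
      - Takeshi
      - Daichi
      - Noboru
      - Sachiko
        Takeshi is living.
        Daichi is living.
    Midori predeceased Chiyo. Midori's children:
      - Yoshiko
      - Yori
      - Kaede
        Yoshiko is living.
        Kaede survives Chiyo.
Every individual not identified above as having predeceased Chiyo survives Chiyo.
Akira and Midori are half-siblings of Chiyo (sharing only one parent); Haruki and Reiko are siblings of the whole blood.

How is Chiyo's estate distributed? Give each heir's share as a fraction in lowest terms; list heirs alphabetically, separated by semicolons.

Akira 1/6; Daichi 1/12; Kaede 1/18; Noboru 1/12; Reiko 1/3; Sachiko 1/12; Takeshi 1/12; Yori 1/18; Yoshiko 1/18

No spouse, descendants, or parent survives, so the estate passes to Chiyo's siblings per stirpes.
Half-blood siblings count for one-half the weight of whole-blood siblings at the initial division.
Dividing 1 in proportion to weights (total weight 3): Akira (weight 1/2) → 1/6; Haruki (weight 1) → 1/3; Reiko (weight 1) → 1/3; Midori (weight 1/2) → 1/6.
Akira is living and takes 1/6.
Haruki predeceased; the 1/3 allotted to Haruki's branch passes to Haruki's issue by representation.
The 1/3 is divided into 4 equal shares of 1/12 among Takeshi, Daichi, Noboru, Sachiko.
Takeshi is living and takes 1/12.
Daichi is living and takes 1/12.
Noboru is living and takes 1/12.
Sachiko is living and takes 1/12.
Reiko is living and takes 1/3.
Midori predeceased; the 1/6 allotted to Midori's branch passes to Midori's issue by representation.
The 1/6 is divided into 3 equal shares of 1/18 among Yoshiko, Yori, Kaede.
Yoshiko is living and takes 1/18.
Yori is living and takes 1/18.
Kaede is living and takes 1/18.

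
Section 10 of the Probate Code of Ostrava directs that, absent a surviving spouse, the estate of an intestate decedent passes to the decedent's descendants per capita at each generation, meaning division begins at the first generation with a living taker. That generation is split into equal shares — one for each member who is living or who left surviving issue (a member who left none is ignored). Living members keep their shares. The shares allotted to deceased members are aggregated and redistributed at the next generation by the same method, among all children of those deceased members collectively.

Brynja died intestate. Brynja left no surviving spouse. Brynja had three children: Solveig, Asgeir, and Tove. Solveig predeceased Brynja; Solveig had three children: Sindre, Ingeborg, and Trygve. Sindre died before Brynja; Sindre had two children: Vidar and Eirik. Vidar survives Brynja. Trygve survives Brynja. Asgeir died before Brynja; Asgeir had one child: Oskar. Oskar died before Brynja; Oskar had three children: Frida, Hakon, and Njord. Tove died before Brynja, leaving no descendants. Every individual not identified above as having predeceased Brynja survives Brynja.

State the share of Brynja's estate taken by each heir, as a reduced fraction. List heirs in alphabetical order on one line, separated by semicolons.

There is no surviving spouse, so the entire estate passes to Brynja's descendants per capita at each generation.
No one at generation 1 (Solveig, Asgeir) is living; moving to the next generation.
At generation 2 (Sindre, Ingeborg, Trygve, Oskar) there are 4 shares of (1)/4 = 1/4 each.
Living: Ingeborg and Trygve — each takes 1/4.
Deceased: Sindre and Oskar. Their combined 1/2 is pooled and carried to generation 3.
At generation 3 (Vidar, Eirik, Frida, Hakon, Njord) there are 5 shares of (1/2)/5 = 1/10 each.
Living: Vidar, Eirik, Frida, Hakon, and Njord — each takes 1/10.

Eirik 1/10; Frida 1/10; Hakon 1/10; Ingeborg 1/4; Njord 1/10; Trygve 1/4; Vidar 1/10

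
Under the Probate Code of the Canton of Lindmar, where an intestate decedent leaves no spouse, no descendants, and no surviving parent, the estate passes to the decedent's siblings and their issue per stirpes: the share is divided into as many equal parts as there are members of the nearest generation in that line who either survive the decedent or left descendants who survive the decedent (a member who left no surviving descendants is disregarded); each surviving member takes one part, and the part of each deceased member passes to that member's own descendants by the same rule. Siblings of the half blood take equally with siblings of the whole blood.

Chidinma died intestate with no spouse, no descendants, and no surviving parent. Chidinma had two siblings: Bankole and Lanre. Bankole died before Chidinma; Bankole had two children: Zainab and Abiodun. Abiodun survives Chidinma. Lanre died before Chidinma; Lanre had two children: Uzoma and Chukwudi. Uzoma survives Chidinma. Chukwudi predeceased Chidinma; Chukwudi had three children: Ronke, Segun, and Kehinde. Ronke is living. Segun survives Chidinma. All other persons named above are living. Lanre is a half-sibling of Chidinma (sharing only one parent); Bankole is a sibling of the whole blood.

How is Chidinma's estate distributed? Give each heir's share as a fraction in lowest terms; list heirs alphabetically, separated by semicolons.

No spouse, descendants, or parent survives, so the estate passes to Chidinma's siblings per stirpes.
Half-blood and whole-blood siblings take equally under the stated rule.
The estate is divided into 2 equal shares of 1/2 among Bankole, Lanre.
Bankole predeceased; the 1/2 allotted to Bankole's branch passes to Bankole's issue by representation.
The 1/2 is divided into 2 equal shares of 1/4 among Zainab, Abiodun.
Zainab is living and takes 1/4.
Abiodun is living and takes 1/4.
Lanre predeceased; the 1/2 allotted to Lanre's branch passes to Lanre's issue by representation.
The 1/2 is divided into 2 equal shares of 1/4 among Uzoma, Chukwudi.
Uzoma is living and takes 1/4.
Chukwudi predeceased; the 1/4 allotted to Chukwudi's branch passes to Chukwudi's issue by representation.
The 1/4 is divided into 3 equal shares of 1/12 among Ronke, Segun, Kehinde.
Ronke is living and takes 1/12.
Segun is living and takes 1/12.
Kehinde is living and takes 1/12.

Abiodun 1/4; Kehinde 1/12; Ronke 1/12; Segun 1/12; Uzoma 1/4; Zainab 1/4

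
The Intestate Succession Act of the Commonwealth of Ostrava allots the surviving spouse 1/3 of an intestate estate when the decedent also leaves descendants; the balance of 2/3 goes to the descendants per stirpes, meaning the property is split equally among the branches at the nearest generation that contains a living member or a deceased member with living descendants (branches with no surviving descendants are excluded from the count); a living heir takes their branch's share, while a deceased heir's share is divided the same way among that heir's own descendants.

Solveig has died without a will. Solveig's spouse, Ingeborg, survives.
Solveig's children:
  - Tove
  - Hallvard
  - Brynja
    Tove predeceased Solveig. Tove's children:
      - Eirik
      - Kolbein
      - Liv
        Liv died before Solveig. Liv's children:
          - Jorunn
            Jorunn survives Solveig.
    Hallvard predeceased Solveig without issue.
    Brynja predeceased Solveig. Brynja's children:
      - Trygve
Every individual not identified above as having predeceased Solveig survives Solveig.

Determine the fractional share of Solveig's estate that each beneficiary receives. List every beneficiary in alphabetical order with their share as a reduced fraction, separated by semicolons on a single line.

Eirik 1/9; Ingeborg 1/3; Jorunn 1/9; Kolbein 1/9; Trygve 1/3

Ingeborg, as surviving spouse, takes 1/3.
The remaining 2/3 passes to Solveig's descendants per stirpes.
Hallvard left no surviving issue, so that branch lapses and is disregarded.
The 2/3 is divided into 2 equal shares of 1/3 among Tove, Brynja.
Tove predeceased; the 1/3 allotted to Tove's branch passes to Tove's issue by representation.
The 1/3 is divided into 3 equal shares of 1/9 among Eirik, Kolbein, Liv.
Eirik is living and takes 1/9.
Kolbein is living and takes 1/9.
Liv predeceased; the 1/9 allotted to Liv's branch passes to Liv's issue by representation.
Jorunn is the sole taker at this level and receives the full 1/9.
Brynja predeceased; the 1/3 allotted to Brynja's branch passes to Brynja's issue by representation.
Trygve is the sole taker at this level and receives the full 1/3.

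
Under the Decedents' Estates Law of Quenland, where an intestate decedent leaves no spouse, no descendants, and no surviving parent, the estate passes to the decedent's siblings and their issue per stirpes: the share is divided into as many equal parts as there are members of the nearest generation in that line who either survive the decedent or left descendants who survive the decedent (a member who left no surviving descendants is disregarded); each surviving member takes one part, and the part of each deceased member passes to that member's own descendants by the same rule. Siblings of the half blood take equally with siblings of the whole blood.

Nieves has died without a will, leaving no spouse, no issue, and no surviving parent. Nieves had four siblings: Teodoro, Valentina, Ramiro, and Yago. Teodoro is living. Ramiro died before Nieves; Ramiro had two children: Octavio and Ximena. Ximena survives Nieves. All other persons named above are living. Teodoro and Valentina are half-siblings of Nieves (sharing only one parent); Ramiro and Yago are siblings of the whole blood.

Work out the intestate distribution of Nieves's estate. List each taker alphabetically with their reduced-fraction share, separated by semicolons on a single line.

No spouse, descendants, or parent survives, so the estate passes to Nieves's siblings per stirpes.
Half-blood and whole-blood siblings take equally under the stated rule.
The estate is divided into 4 equal shares of 1/4 among Teodoro, Valentina, Ramiro, Yago.
Teodoro is living and takes 1/4.
Valentina is living and takes 1/4.
Ramiro predeceased; the 1/4 allotted to Ramiro's branch passes to Ramiro's issue by representation.
The 1/4 is divided into 2 equal shares of 1/8 among Octavio, Ximena.
Octavio is living and takes 1/8.
Ximena is living and takes 1/8.
Yago is living and takes 1/4.

Octavio 1/8; Teodoro 1/4; Valentina 1/4; Ximena 1/8; Yago 1/4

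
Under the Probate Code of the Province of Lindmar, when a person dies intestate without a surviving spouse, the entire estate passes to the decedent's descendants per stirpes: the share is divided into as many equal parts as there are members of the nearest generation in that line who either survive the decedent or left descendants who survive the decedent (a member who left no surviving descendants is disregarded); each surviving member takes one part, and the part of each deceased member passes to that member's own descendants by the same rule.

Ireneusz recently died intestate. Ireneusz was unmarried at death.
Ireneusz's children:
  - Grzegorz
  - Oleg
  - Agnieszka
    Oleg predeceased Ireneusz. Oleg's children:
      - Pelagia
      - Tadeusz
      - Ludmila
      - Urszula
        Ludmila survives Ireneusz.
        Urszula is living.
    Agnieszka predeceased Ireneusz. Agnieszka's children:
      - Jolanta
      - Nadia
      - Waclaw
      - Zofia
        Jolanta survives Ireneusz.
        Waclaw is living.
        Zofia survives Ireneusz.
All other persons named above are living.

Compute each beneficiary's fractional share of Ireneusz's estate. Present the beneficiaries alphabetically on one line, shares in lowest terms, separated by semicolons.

There is no surviving spouse, so the entire estate passes to Ireneusz's descendants per stirpes.
The estate is divided into 3 equal shares of 1/3 among Grzegorz, Oleg, Agnieszka.
Grzegorz is living and takes 1/3.
Oleg predeceased; the 1/3 allotted to Oleg's branch passes to Oleg's issue by representation.
The 1/3 is divided into 4 equal shares of 1/12 among Pelagia, Tadeusz, Ludmila, Urszula.
Pelagia is living and takes 1/12.
Tadeusz is living and takes 1/12.
Ludmila is living and takes 1/12.
Urszula is living and takes 1/12.
Agnieszka predeceased; the 1/3 allotted to Agnieszka's branch passes to Agnieszka's issue by representation.
The 1/3 is divided into 4 equal shares of 1/12 among Jolanta, Nadia, Waclaw, Zofia.
Jolanta is living and takes 1/12.
Nadia is living and takes 1/12.
Waclaw is living and takes 1/12.
Zofia is living and takes 1/12.

Grzegorz 1/3; Jolanta 1/12; Ludmila 1/12; Nadia 1/12; Pelagia 1/12; Tadeusz 1/12; Urszula 1/12; Waclaw 1/12; Zofia 1/12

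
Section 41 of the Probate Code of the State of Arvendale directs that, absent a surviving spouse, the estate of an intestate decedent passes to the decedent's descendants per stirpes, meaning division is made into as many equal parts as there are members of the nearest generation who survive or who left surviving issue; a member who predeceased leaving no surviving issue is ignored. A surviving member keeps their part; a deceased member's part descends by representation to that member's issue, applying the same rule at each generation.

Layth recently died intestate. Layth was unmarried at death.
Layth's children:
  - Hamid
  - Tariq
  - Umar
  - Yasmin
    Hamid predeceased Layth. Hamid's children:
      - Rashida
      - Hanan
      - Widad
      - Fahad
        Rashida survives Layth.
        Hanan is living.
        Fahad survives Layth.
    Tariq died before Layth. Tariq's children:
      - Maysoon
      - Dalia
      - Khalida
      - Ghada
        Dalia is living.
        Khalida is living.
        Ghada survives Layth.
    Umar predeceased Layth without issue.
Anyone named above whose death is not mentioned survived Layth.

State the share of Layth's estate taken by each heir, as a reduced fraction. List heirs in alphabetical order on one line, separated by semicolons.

There is no surviving spouse, so the entire estate passes to Layth's descendants per stirpes.
Umar left no surviving issue, so that branch lapses and is disregarded.
The estate is divided into 3 equal shares of 1/3 among Hamid, Tariq, Yasmin.
Hamid predeceased; the 1/3 allotted to Hamid's branch passes to Hamid's issue by representation.
The 1/3 is divided into 4 equal shares of 1/12 among Rashida, Hanan, Widad, Fahad.
Rashida is living and takes 1/12.
Hanan is living and takes 1/12.
Widad is living and takes 1/12.
Fahad is living and takes 1/12.
Tariq predeceased; the 1/3 allotted to Tariq's branch passes to Tariq's issue by representation.
The 1/3 is divided into 4 equal shares of 1/12 among Maysoon, Dalia, Khalida, Ghada.
Maysoon is living and takes 1/12.
Dalia is living and takes 1/12.
Khalida is living and takes 1/12.
Ghada is living and takes 1/12.
Yasmin is living and takes 1/3.

Dalia 1/12; Fahad 1/12; Ghada 1/12; Hanan 1/12; Khalida 1/12; Maysoon 1/12; Rashida 1/12; Widad 1/12; Yasmin 1/3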